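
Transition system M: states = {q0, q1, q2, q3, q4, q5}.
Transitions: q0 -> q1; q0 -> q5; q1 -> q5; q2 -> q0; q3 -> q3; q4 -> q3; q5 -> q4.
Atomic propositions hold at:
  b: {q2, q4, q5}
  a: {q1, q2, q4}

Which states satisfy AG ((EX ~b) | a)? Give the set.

Sat(~b) = {q0, q1, q3}
Sat(EX ~b) = {s : some successor in {q0, q1, q3}} = {q0, q2, q3, q4}
Sat((EX ~b) | a) = {q0, q1, q2, q3, q4}
AG ((EX ~b) | a): greatest fixpoint, start Z0 = {q0, q1, q2, q3, q4}, keep only states in Sat with every successor in Z. Z1 = {q2, q3, q4}; Z2 = {q3, q4}; fixed.
Sat(AG ((EX ~b) | a)) = {q3, q4}

{q3, q4}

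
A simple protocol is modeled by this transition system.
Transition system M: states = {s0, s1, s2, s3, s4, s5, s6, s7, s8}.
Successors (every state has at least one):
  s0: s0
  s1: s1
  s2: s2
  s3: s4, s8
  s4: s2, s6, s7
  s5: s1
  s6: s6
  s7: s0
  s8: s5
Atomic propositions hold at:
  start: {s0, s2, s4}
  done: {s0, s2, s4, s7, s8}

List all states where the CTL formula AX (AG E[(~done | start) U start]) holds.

Sat(~done) = {s1, s3, s5, s6}
Sat(~done | start) = {s0, s1, s2, s3, s4, s5, s6}
E[(~done | start) U start]: least fixpoint, start Z0 = Sat(start) = {s0, s2, s4}, add states in Sat(~done | start) with some successor in Z. Z1 = {s0, s2, s3, s4}; fixed.
Sat(E[(~done | start) U start]) = {s0, s2, s3, s4}
AG E[(~done | start) U start]: greatest fixpoint, start Z0 = {s0, s2, s3, s4}, keep only states in Sat with every successor in Z. Z1 = {s0, s2}; fixed.
Sat(AG E[(~done | start) U start]) = {s0, s2}
Sat(AX (AG E[(~done | start) U start])) = {s : every successor in {s0, s2}} = {s0, s2, s7}

{s0, s2, s7}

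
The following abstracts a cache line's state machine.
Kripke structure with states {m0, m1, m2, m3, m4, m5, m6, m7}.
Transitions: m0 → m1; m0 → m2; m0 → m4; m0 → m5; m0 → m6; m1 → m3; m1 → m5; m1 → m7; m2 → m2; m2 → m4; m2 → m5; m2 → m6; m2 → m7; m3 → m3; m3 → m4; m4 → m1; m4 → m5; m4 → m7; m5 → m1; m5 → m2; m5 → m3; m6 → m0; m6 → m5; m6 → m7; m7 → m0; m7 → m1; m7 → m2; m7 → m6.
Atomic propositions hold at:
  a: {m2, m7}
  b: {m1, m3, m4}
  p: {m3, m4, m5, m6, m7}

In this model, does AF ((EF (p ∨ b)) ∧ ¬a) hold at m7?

Sat(p ∨ b) = {m1, m3, m4, m5, m6, m7}
EF (p ∨ b): least fixpoint, start Z0 = {m1, m3, m4, m5, m6, m7}, add states with some successor in Z. Z1 = {m0, m1, m2, m3, m4, m5, m6, m7}; fixed.
Sat(EF (p ∨ b)) = {m0, m1, m2, m3, m4, m5, m6, m7}
Sat(¬a) = {m0, m1, m3, m4, m5, m6}
Sat((EF (p ∨ b)) ∧ ¬a) = {m0, m1, m3, m4, m5, m6}
AF ((EF (p ∨ b)) ∧ ¬a): least fixpoint, start Z0 = {m0, m1, m3, m4, m5, m6}, add states with every successor in Z. Already a fixed point.
Sat(AF ((EF (p ∨ b)) ∧ ¬a)) = {m0, m1, m3, m4, m5, m6}
m7 ∉ Sat(AF ((EF (p ∨ b)) ∧ ¬a)) = {m0, m1, m3, m4, m5, m6}, so the formula does not hold at m7.

No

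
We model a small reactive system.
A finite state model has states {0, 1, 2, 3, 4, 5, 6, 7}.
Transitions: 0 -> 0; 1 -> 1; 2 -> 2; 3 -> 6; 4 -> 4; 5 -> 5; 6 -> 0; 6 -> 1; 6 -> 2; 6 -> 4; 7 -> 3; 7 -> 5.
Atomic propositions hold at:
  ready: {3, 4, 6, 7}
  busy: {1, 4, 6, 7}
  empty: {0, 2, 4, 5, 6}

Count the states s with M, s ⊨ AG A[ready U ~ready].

4

Sat(~ready) = {0, 1, 2, 5}
A[ready U ~ready]: least fixpoint, start Z0 = Sat(~ready) = {0, 1, 2, 5}, add states in Sat(ready) with every successor in Z. Already a fixed point.
Sat(A[ready U ~ready]) = {0, 1, 2, 5}
AG A[ready U ~ready]: greatest fixpoint, start Z0 = {0, 1, 2, 5}, keep only states in Sat with every successor in Z. Already a fixed point.
Sat(AG A[ready U ~ready]) = {0, 1, 2, 5}
|Sat(AG A[ready U ~ready])| = |{0, 1, 2, 5}| = 4.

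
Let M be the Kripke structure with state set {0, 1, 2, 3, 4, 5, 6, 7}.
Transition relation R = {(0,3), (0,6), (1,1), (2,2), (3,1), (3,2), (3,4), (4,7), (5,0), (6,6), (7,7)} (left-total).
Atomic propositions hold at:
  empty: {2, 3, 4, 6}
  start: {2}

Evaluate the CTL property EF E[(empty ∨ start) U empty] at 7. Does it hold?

Sat(empty ∨ start) = {2, 3, 4, 6}
E[(empty ∨ start) U empty]: least fixpoint, start Z0 = Sat(empty) = {2, 3, 4, 6}, add states in Sat(empty ∨ start) with some successor in Z. Already a fixed point.
Sat(E[(empty ∨ start) U empty]) = {2, 3, 4, 6}
EF E[(empty ∨ start) U empty]: least fixpoint, start Z0 = {2, 3, 4, 6}, add states with some successor in Z. Z1 = {0, 2, 3, 4, 6}; Z2 = {0, 2, 3, 4, 5, 6}; fixed.
Sat(EF E[(empty ∨ start) U empty]) = {0, 2, 3, 4, 5, 6}
7 ∉ Sat(EF E[(empty ∨ start) U empty]) = {0, 2, 3, 4, 5, 6}, so the formula does not hold at 7.

No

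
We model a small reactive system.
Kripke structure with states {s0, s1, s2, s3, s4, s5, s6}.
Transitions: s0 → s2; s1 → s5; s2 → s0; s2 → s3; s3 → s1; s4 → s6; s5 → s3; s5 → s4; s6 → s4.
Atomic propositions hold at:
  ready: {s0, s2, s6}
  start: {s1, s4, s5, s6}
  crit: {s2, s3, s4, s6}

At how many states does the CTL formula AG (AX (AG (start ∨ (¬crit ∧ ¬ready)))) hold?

2

Sat(¬crit) = {s0, s1, s5}
Sat(¬ready) = {s1, s3, s4, s5}
Sat(¬crit ∧ ¬ready) = {s1, s5}
Sat(start ∨ (¬crit ∧ ¬ready)) = {s1, s4, s5, s6}
AG (start ∨ (¬crit ∧ ¬ready)): greatest fixpoint, start Z0 = {s1, s4, s5, s6}, keep only states in Sat with every successor in Z. Z1 = {s1, s4, s6}; Z2 = {s4, s6}; fixed.
Sat(AG (start ∨ (¬crit ∧ ¬ready))) = {s4, s6}
Sat(AX (AG (start ∨ (¬crit ∧ ¬ready)))) = {s : every successor in {s4, s6}} = {s4, s6}
AG (AX (AG (start ∨ (¬crit ∧ ¬ready)))): greatest fixpoint, start Z0 = {s4, s6}, keep only states in Sat with every successor in Z. Already a fixed point.
Sat(AG (AX (AG (start ∨ (¬crit ∧ ¬ready))))) = {s4, s6}
|Sat(AG (AX (AG (start ∨ (¬crit ∧ ¬ready)))))| = |{s4, s6}| = 2.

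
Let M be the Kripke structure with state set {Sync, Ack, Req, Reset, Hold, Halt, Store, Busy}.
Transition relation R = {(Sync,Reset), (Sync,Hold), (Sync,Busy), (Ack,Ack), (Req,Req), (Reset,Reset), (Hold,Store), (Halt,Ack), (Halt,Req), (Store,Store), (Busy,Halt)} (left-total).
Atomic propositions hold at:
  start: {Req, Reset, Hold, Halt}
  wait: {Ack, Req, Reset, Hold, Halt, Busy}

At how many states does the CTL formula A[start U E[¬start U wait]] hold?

Sat(¬start) = {Sync, Ack, Store, Busy}
E[¬start U wait]: least fixpoint, start Z0 = Sat(wait) = {Ack, Req, Reset, Hold, Halt, Busy}, add states in Sat(¬start) with some successor in Z. Z1 = {Sync, Ack, Req, Reset, Hold, Halt, Busy}; fixed.
Sat(E[¬start U wait]) = {Sync, Ack, Req, Reset, Hold, Halt, Busy}
A[start U E[¬start U wait]]: least fixpoint, start Z0 = Sat(E[¬start U wait]) = {Sync, Ack, Req, Reset, Hold, Halt, Busy}, add states in Sat(start) with every successor in Z. Already a fixed point.
Sat(A[start U E[¬start U wait]]) = {Sync, Ack, Req, Reset, Hold, Halt, Busy}
|Sat(A[start U E[¬start U wait]])| = |{Sync, Ack, Req, Reset, Hold, Halt, Busy}| = 7.

7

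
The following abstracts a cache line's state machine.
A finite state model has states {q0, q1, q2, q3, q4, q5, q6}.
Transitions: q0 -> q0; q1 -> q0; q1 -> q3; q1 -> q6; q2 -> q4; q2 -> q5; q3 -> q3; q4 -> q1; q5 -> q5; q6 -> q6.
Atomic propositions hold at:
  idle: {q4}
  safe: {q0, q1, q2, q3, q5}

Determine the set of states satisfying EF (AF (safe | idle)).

Sat(safe | idle) = {q0, q1, q2, q3, q4, q5}
AF (safe | idle): least fixpoint, start Z0 = {q0, q1, q2, q3, q4, q5}, add states with every successor in Z. Already a fixed point.
Sat(AF (safe | idle)) = {q0, q1, q2, q3, q4, q5}
EF (AF (safe | idle)): least fixpoint, start Z0 = {q0, q1, q2, q3, q4, q5}, add states with some successor in Z. Already a fixed point.
Sat(EF (AF (safe | idle))) = {q0, q1, q2, q3, q4, q5}

{q0, q1, q2, q3, q4, q5}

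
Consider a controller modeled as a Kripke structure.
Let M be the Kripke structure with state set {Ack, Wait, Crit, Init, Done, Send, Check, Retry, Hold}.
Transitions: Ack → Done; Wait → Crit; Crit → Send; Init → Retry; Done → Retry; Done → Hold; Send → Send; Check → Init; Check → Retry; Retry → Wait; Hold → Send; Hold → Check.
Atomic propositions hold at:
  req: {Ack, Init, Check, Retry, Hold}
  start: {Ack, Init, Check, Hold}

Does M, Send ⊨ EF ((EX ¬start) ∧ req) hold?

No

Sat(¬start) = {Wait, Crit, Done, Send, Retry}
Sat(EX ¬start) = {s : some successor in {Wait, Crit, Done, Send, Retry}} = {Ack, Wait, Crit, Init, Done, Send, Check, Retry, Hold}
Sat((EX ¬start) ∧ req) = {Ack, Init, Check, Retry, Hold}
EF ((EX ¬start) ∧ req): least fixpoint, start Z0 = {Ack, Init, Check, Retry, Hold}, add states with some successor in Z. Z1 = {Ack, Init, Done, Check, Retry, Hold}; fixed.
Sat(EF ((EX ¬start) ∧ req)) = {Ack, Init, Done, Check, Retry, Hold}
Send ∉ Sat(EF ((EX ¬start) ∧ req)) = {Ack, Init, Done, Check, Retry, Hold}, so the formula does not hold at Send.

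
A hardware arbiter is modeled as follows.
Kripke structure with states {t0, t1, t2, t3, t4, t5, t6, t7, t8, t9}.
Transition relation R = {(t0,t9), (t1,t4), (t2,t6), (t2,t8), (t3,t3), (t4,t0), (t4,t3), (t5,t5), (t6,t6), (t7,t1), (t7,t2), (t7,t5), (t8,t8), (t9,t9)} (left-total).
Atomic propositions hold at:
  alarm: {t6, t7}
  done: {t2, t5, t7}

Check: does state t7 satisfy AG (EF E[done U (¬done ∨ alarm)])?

No

Sat(¬done) = {t0, t1, t3, t4, t6, t8, t9}
Sat(¬done ∨ alarm) = {t0, t1, t3, t4, t6, t7, t8, t9}
E[done U (¬done ∨ alarm)]: least fixpoint, start Z0 = Sat((¬done ∨ alarm)) = {t0, t1, t3, t4, t6, t7, t8, t9}, add states in Sat(done) with some successor in Z. Z1 = {t0, t1, t2, t3, t4, t6, t7, t8, t9}; fixed.
Sat(E[done U (¬done ∨ alarm)]) = {t0, t1, t2, t3, t4, t6, t7, t8, t9}
EF E[done U (¬done ∨ alarm)]: least fixpoint, start Z0 = {t0, t1, t2, t3, t4, t6, t7, t8, t9}, add states with some successor in Z. Already a fixed point.
Sat(EF E[done U (¬done ∨ alarm)]) = {t0, t1, t2, t3, t4, t6, t7, t8, t9}
AG (EF E[done U (¬done ∨ alarm)]): greatest fixpoint, start Z0 = {t0, t1, t2, t3, t4, t6, t7, t8, t9}, keep only states in Sat with every successor in Z. Z1 = {t0, t1, t2, t3, t4, t6, t8, t9}; fixed.
Sat(AG (EF E[done U (¬done ∨ alarm)])) = {t0, t1, t2, t3, t4, t6, t8, t9}
t7 ∉ Sat(AG (EF E[done U (¬done ∨ alarm)])) = {t0, t1, t2, t3, t4, t6, t8, t9}, so the formula does not hold at t7.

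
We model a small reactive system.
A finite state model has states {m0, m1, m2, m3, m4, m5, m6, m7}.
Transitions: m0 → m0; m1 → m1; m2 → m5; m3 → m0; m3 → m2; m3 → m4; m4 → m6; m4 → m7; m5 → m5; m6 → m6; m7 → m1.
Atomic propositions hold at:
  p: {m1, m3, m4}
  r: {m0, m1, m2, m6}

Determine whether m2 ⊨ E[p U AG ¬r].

No

Sat(¬r) = {m3, m4, m5, m7}
AG ¬r: greatest fixpoint, start Z0 = {m3, m4, m5, m7}, keep only states in Sat with every successor in Z. Z1 = {m5}; fixed.
Sat(AG ¬r) = {m5}
E[p U AG ¬r]: least fixpoint, start Z0 = Sat(AG ¬r) = {m5}, add states in Sat(p) with some successor in Z. Already a fixed point.
Sat(E[p U AG ¬r]) = {m5}
m2 ∉ Sat(E[p U AG ¬r]) = {m5}, so the formula does not hold at m2.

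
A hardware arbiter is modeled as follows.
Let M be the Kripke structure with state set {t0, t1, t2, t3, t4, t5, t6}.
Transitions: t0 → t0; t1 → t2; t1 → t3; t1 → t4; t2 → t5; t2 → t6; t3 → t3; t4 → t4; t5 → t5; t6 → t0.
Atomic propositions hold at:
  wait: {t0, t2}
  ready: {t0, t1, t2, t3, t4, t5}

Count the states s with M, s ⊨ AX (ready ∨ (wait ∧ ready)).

Sat(wait ∧ ready) = {t0, t2}
Sat(ready ∨ (wait ∧ ready)) = {t0, t1, t2, t3, t4, t5}
Sat(AX (ready ∨ (wait ∧ ready))) = {s : every successor in {t0, t1, t2, t3, t4, t5}} = {t0, t1, t3, t4, t5, t6}
|Sat(AX (ready ∨ (wait ∧ ready)))| = |{t0, t1, t3, t4, t5, t6}| = 6.

6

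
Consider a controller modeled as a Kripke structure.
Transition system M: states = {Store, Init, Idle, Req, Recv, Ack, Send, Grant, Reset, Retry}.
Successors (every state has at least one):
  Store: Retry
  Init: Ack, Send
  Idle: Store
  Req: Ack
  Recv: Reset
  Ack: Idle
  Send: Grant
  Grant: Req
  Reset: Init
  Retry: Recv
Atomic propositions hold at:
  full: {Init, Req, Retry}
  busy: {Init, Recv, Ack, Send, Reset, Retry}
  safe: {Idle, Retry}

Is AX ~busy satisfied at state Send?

Yes

Sat(~busy) = {Store, Idle, Req, Grant}
Sat(AX ~busy) = {s : every successor in {Store, Idle, Req, Grant}} = {Idle, Ack, Send, Grant}
Send ∈ Sat(AX ~busy) = {Idle, Ack, Send, Grant}, so the formula holds at Send.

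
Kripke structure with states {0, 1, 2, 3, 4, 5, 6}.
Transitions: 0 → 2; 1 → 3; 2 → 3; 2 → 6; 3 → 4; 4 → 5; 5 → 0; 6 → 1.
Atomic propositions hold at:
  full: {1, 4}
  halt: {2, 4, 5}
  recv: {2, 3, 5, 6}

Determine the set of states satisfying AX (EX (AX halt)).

{0, 1, 4, 6}

Sat(AX halt) = {s : every successor in {2, 4, 5}} = {0, 3, 4}
Sat(EX (AX halt)) = {s : some successor in {0, 3, 4}} = {1, 2, 3, 5}
Sat(AX (EX (AX halt))) = {s : every successor in {1, 2, 3, 5}} = {0, 1, 4, 6}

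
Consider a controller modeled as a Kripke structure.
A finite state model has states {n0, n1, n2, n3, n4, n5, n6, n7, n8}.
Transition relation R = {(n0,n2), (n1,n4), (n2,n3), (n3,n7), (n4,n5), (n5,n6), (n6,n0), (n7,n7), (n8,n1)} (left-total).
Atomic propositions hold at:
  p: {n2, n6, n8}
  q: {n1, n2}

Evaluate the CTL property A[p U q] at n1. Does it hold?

Yes

A[p U q]: least fixpoint, start Z0 = Sat(q) = {n1, n2}, add states in Sat(p) with every successor in Z. Z1 = {n1, n2, n8}; fixed.
Sat(A[p U q]) = {n1, n2, n8}
n1 ∈ Sat(A[p U q]) = {n1, n2, n8}, so the formula holds at n1.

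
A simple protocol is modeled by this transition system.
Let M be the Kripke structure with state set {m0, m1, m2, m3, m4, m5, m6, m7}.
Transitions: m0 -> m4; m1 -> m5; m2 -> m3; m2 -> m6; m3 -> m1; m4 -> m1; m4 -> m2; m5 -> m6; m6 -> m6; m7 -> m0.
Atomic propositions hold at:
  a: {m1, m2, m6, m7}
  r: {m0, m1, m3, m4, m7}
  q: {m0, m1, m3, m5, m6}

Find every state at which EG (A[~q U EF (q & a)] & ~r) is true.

{m2, m5, m6}

Sat(~q) = {m2, m4, m7}
Sat(q & a) = {m1, m6}
EF (q & a): least fixpoint, start Z0 = {m1, m6}, add states with some successor in Z. Z1 = {m1, m2, m3, m4, m5, m6}; Z2 = {m0, m1, m2, m3, m4, m5, m6}; Z3 = {m0, m1, m2, m3, m4, m5, m6, m7}; fixed.
Sat(EF (q & a)) = {m0, m1, m2, m3, m4, m5, m6, m7}
A[~q U EF (q & a)]: least fixpoint, start Z0 = Sat(EF (q & a)) = {m0, m1, m2, m3, m4, m5, m6, m7}, add states in Sat(~q) with every successor in Z. Already a fixed point.
Sat(A[~q U EF (q & a)]) = {m0, m1, m2, m3, m4, m5, m6, m7}
Sat(~r) = {m2, m5, m6}
Sat(A[~q U EF (q & a)] & ~r) = {m2, m5, m6}
EG (A[~q U EF (q & a)] & ~r): greatest fixpoint, start Z0 = {m2, m5, m6}, keep only states in Sat with some successor in Z. Already a fixed point.
Sat(EG (A[~q U EF (q & a)] & ~r)) = {m2, m5, m6}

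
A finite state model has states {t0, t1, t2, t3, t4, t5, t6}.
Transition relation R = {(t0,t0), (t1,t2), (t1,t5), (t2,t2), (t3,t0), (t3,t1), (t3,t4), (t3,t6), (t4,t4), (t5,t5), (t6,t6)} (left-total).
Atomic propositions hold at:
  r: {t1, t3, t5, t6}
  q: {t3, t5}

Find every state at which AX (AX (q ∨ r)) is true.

{t5, t6}

Sat(q ∨ r) = {t1, t3, t5, t6}
Sat(AX (q ∨ r)) = {s : every successor in {t1, t3, t5, t6}} = {t5, t6}
Sat(AX (AX (q ∨ r))) = {s : every successor in {t5, t6}} = {t5, t6}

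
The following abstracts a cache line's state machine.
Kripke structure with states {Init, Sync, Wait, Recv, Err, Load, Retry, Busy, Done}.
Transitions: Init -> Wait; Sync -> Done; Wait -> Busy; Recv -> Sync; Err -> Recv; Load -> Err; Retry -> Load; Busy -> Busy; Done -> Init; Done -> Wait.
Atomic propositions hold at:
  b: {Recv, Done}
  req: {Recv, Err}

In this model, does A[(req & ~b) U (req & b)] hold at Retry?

Sat(~b) = {Init, Sync, Wait, Err, Load, Retry, Busy}
Sat(req & ~b) = {Err}
Sat(req & b) = {Recv}
A[(req & ~b) U (req & b)]: least fixpoint, start Z0 = Sat((req & b)) = {Recv}, add states in Sat(req & ~b) with every successor in Z. Z1 = {Recv, Err}; fixed.
Sat(A[(req & ~b) U (req & b)]) = {Recv, Err}
Retry ∉ Sat(A[(req & ~b) U (req & b)]) = {Recv, Err}, so the formula does not hold at Retry.

No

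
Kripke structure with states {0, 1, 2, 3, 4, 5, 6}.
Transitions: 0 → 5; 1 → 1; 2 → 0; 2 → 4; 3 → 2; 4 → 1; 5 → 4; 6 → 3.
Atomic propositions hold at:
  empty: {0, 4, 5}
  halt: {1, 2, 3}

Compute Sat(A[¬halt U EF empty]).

Sat(¬halt) = {0, 4, 5, 6}
EF empty: least fixpoint, start Z0 = {0, 4, 5}, add states with some successor in Z. Z1 = {0, 2, 4, 5}; Z2 = {0, 2, 3, 4, 5}; Z3 = {0, 2, 3, 4, 5, 6}; fixed.
Sat(EF empty) = {0, 2, 3, 4, 5, 6}
A[¬halt U EF empty]: least fixpoint, start Z0 = Sat(EF empty) = {0, 2, 3, 4, 5, 6}, add states in Sat(¬halt) with every successor in Z. Already a fixed point.
Sat(A[¬halt U EF empty]) = {0, 2, 3, 4, 5, 6}

{0, 2, 3, 4, 5, 6}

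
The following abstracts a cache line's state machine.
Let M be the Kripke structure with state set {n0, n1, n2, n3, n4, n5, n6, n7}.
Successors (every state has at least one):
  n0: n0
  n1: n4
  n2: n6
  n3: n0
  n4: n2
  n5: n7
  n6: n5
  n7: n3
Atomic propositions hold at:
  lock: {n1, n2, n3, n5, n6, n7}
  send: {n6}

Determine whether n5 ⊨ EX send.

Sat(EX send) = {s : some successor in {n6}} = {n2}
n5 ∉ Sat(EX send) = {n2}, so the formula does not hold at n5.

No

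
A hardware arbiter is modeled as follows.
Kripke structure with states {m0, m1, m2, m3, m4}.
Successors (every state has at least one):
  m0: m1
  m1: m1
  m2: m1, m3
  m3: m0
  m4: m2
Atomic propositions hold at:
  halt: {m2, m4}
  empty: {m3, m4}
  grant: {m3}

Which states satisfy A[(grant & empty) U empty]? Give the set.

Sat(grant & empty) = {m3}
A[(grant & empty) U empty]: least fixpoint, start Z0 = Sat(empty) = {m3, m4}, add states in Sat(grant & empty) with every successor in Z. Already a fixed point.
Sat(A[(grant & empty) U empty]) = {m3, m4}

{m3, m4}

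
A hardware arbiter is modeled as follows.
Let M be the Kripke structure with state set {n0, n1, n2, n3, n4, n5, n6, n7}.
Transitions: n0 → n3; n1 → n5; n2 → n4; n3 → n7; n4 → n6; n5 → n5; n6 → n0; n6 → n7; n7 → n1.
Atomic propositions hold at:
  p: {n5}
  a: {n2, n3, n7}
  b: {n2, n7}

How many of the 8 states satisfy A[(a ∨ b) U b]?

3

Sat(a ∨ b) = {n2, n3, n7}
A[(a ∨ b) U b]: least fixpoint, start Z0 = Sat(b) = {n2, n7}, add states in Sat(a ∨ b) with every successor in Z. Z1 = {n2, n3, n7}; fixed.
Sat(A[(a ∨ b) U b]) = {n2, n3, n7}
|Sat(A[(a ∨ b) U b])| = |{n2, n3, n7}| = 3.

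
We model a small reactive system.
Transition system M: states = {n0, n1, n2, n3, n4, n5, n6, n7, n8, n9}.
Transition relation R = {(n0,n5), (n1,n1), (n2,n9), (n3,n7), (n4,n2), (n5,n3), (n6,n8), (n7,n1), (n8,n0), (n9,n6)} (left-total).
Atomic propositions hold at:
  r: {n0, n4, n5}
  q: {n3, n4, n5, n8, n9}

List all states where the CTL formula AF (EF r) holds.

{n0, n2, n4, n5, n6, n8, n9}

EF r: least fixpoint, start Z0 = {n0, n4, n5}, add states with some successor in Z. Z1 = {n0, n4, n5, n8}; Z2 = {n0, n4, n5, n6, n8}; Z3 = {n0, n4, n5, n6, n8, n9}; Z4 = {n0, n2, n4, n5, n6, n8, n9}; fixed.
Sat(EF r) = {n0, n2, n4, n5, n6, n8, n9}
AF (EF r): least fixpoint, start Z0 = {n0, n2, n4, n5, n6, n8, n9}, add states with every successor in Z. Already a fixed point.
Sat(AF (EF r)) = {n0, n2, n4, n5, n6, n8, n9}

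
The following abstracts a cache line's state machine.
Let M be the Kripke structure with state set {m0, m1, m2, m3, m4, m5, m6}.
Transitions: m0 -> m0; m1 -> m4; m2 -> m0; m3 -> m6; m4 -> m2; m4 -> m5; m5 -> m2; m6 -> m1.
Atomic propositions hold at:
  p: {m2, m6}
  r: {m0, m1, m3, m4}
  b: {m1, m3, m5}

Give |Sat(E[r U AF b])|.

AF b: least fixpoint, start Z0 = {m1, m3, m5}, add states with every successor in Z. Z1 = {m1, m3, m5, m6}; fixed.
Sat(AF b) = {m1, m3, m5, m6}
E[r U AF b]: least fixpoint, start Z0 = Sat(AF b) = {m1, m3, m5, m6}, add states in Sat(r) with some successor in Z. Z1 = {m1, m3, m4, m5, m6}; fixed.
Sat(E[r U AF b]) = {m1, m3, m4, m5, m6}
|Sat(E[r U AF b])| = |{m1, m3, m4, m5, m6}| = 5.

5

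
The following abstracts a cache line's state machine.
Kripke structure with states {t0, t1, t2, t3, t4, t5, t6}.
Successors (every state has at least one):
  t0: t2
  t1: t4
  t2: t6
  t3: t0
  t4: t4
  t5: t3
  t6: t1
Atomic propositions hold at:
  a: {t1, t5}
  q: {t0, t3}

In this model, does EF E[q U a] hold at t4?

E[q U a]: least fixpoint, start Z0 = Sat(a) = {t1, t5}, add states in Sat(q) with some successor in Z. Already a fixed point.
Sat(E[q U a]) = {t1, t5}
EF E[q U a]: least fixpoint, start Z0 = {t1, t5}, add states with some successor in Z. Z1 = {t1, t5, t6}; Z2 = {t1, t2, t5, t6}; Z3 = {t0, t1, t2, t5, t6}; Z4 = {t0, t1, t2, t3, t5, t6}; fixed.
Sat(EF E[q U a]) = {t0, t1, t2, t3, t5, t6}
t4 ∉ Sat(EF E[q U a]) = {t0, t1, t2, t3, t5, t6}, so the formula does not hold at t4.

No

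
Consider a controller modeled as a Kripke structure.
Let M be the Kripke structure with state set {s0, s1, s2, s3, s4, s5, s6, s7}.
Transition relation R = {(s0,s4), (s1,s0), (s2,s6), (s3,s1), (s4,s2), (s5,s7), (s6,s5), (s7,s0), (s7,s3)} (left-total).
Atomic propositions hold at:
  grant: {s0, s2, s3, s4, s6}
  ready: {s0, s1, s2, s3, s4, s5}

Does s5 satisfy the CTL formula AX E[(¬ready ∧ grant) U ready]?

No

Sat(¬ready) = {s6, s7}
Sat(¬ready ∧ grant) = {s6}
E[(¬ready ∧ grant) U ready]: least fixpoint, start Z0 = Sat(ready) = {s0, s1, s2, s3, s4, s5}, add states in Sat(¬ready ∧ grant) with some successor in Z. Z1 = {s0, s1, s2, s3, s4, s5, s6}; fixed.
Sat(E[(¬ready ∧ grant) U ready]) = {s0, s1, s2, s3, s4, s5, s6}
Sat(AX E[(¬ready ∧ grant) U ready]) = {s : every successor in {s0, s1, s2, s3, s4, s5, s6}} = {s0, s1, s2, s3, s4, s6, s7}
s5 ∉ Sat(AX E[(¬ready ∧ grant) U ready]) = {s0, s1, s2, s3, s4, s6, s7}, so the formula does not hold at s5.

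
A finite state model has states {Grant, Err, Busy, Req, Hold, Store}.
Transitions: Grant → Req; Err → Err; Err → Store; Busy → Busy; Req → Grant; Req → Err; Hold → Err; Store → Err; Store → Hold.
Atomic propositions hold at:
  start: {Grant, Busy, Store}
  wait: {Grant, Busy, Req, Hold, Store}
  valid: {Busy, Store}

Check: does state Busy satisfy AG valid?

AG valid: greatest fixpoint, start Z0 = {Busy, Store}, keep only states in Sat with every successor in Z. Z1 = {Busy}; fixed.
Sat(AG valid) = {Busy}
Busy ∈ Sat(AG valid) = {Busy}, so the formula holds at Busy.

Yes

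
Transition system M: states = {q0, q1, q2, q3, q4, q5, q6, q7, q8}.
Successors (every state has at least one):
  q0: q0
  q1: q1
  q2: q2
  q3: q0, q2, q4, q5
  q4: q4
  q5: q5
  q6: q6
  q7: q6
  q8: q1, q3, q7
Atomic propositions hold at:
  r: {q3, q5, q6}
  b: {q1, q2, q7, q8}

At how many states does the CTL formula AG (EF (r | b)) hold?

5

Sat(r | b) = {q1, q2, q3, q5, q6, q7, q8}
EF (r | b): least fixpoint, start Z0 = {q1, q2, q3, q5, q6, q7, q8}, add states with some successor in Z. Already a fixed point.
Sat(EF (r | b)) = {q1, q2, q3, q5, q6, q7, q8}
AG (EF (r | b)): greatest fixpoint, start Z0 = {q1, q2, q3, q5, q6, q7, q8}, keep only states in Sat with every successor in Z. Z1 = {q1, q2, q5, q6, q7, q8}; Z2 = {q1, q2, q5, q6, q7}; fixed.
Sat(AG (EF (r | b))) = {q1, q2, q5, q6, q7}
|Sat(AG (EF (r | b)))| = |{q1, q2, q5, q6, q7}| = 5.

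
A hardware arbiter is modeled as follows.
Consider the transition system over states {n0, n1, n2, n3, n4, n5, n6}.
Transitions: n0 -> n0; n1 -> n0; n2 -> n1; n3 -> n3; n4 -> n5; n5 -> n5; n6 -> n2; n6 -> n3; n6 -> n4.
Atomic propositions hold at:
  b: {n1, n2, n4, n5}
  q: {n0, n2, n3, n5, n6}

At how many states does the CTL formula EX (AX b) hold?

Sat(AX b) = {s : every successor in {n1, n2, n4, n5}} = {n2, n4, n5}
Sat(EX (AX b)) = {s : some successor in {n2, n4, n5}} = {n4, n5, n6}
|Sat(EX (AX b))| = |{n4, n5, n6}| = 3.

3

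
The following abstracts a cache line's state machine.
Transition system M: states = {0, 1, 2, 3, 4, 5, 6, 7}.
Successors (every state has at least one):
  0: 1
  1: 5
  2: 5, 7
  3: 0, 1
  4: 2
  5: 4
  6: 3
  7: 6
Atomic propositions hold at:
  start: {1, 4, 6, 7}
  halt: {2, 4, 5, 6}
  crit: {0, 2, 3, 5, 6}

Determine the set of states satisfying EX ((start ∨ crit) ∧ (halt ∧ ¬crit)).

{5}

Sat(start ∨ crit) = {0, 1, 2, 3, 4, 5, 6, 7}
Sat(¬crit) = {1, 4, 7}
Sat(halt ∧ ¬crit) = {4}
Sat((start ∨ crit) ∧ (halt ∧ ¬crit)) = {4}
Sat(EX ((start ∨ crit) ∧ (halt ∧ ¬crit))) = {s : some successor in {4}} = {5}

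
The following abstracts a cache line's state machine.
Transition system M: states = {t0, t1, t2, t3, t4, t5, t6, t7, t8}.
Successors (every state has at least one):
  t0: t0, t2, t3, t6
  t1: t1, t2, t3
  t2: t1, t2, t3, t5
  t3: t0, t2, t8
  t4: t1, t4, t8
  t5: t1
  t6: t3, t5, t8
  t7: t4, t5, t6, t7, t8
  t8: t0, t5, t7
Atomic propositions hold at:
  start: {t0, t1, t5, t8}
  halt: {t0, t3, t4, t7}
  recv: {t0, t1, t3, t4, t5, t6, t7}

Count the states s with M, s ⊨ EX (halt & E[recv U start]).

8

E[recv U start]: least fixpoint, start Z0 = Sat(start) = {t0, t1, t5, t8}, add states in Sat(recv) with some successor in Z. Z1 = {t0, t1, t3, t4, t5, t6, t7, t8}; fixed.
Sat(E[recv U start]) = {t0, t1, t3, t4, t5, t6, t7, t8}
Sat(halt & E[recv U start]) = {t0, t3, t4, t7}
Sat(EX (halt & E[recv U start])) = {s : some successor in {t0, t3, t4, t7}} = {t0, t1, t2, t3, t4, t6, t7, t8}
|Sat(EX (halt & E[recv U start]))| = |{t0, t1, t2, t3, t4, t6, t7, t8}| = 8.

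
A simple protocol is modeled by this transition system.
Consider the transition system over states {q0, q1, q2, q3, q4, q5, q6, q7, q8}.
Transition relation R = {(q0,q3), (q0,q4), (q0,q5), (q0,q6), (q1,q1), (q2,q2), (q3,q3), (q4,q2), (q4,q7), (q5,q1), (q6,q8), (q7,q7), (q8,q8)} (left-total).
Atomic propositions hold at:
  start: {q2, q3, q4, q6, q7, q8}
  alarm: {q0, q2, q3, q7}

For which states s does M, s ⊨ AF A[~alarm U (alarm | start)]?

Sat(~alarm) = {q1, q4, q5, q6, q8}
Sat(alarm | start) = {q0, q2, q3, q4, q6, q7, q8}
A[~alarm U (alarm | start)]: least fixpoint, start Z0 = Sat((alarm | start)) = {q0, q2, q3, q4, q6, q7, q8}, add states in Sat(~alarm) with every successor in Z. Already a fixed point.
Sat(A[~alarm U (alarm | start)]) = {q0, q2, q3, q4, q6, q7, q8}
AF A[~alarm U (alarm | start)]: least fixpoint, start Z0 = {q0, q2, q3, q4, q6, q7, q8}, add states with every successor in Z. Already a fixed point.
Sat(AF A[~alarm U (alarm | start)]) = {q0, q2, q3, q4, q6, q7, q8}

{q0, q2, q3, q4, q6, q7, q8}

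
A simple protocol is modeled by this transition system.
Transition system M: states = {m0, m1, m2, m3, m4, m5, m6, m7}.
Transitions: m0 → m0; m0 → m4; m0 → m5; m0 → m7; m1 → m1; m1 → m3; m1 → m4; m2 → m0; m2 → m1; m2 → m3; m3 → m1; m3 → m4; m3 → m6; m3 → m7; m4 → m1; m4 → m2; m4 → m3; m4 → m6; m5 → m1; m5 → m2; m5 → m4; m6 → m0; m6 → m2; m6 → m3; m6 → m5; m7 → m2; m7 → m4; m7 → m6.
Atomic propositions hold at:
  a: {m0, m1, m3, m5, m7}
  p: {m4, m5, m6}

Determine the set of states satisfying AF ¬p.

{m0, m1, m2, m3, m7}

Sat(¬p) = {m0, m1, m2, m3, m7}
AF ¬p: least fixpoint, start Z0 = {m0, m1, m2, m3, m7}, add states with every successor in Z. Already a fixed point.
Sat(AF ¬p) = {m0, m1, m2, m3, m7}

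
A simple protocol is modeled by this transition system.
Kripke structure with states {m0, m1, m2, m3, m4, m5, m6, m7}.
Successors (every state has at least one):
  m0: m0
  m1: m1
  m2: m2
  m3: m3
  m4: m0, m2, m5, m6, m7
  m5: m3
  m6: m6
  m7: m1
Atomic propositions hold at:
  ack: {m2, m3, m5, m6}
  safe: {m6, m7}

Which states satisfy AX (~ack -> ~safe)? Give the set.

{m0, m1, m2, m3, m5, m6, m7}

Sat(~ack) = {m0, m1, m4, m7}
Sat(~safe) = {m0, m1, m2, m3, m4, m5}
Sat(~ack -> ~safe) = {m0, m1, m2, m3, m4, m5, m6}
Sat(AX (~ack -> ~safe)) = {s : every successor in {m0, m1, m2, m3, m4, m5, m6}} = {m0, m1, m2, m3, m5, m6, m7}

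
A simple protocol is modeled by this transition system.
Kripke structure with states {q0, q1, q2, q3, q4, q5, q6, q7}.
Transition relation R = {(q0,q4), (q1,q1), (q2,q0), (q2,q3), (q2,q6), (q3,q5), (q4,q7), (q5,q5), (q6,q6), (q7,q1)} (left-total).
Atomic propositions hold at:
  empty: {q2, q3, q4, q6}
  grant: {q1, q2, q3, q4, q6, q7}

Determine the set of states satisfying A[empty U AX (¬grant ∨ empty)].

{q0, q2, q3, q5, q6}

Sat(¬grant) = {q0, q5}
Sat(¬grant ∨ empty) = {q0, q2, q3, q4, q5, q6}
Sat(AX (¬grant ∨ empty)) = {s : every successor in {q0, q2, q3, q4, q5, q6}} = {q0, q2, q3, q5, q6}
A[empty U AX (¬grant ∨ empty)]: least fixpoint, start Z0 = Sat(AX (¬grant ∨ empty)) = {q0, q2, q3, q5, q6}, add states in Sat(empty) with every successor in Z. Already a fixed point.
Sat(A[empty U AX (¬grant ∨ empty)]) = {q0, q2, q3, q5, q6}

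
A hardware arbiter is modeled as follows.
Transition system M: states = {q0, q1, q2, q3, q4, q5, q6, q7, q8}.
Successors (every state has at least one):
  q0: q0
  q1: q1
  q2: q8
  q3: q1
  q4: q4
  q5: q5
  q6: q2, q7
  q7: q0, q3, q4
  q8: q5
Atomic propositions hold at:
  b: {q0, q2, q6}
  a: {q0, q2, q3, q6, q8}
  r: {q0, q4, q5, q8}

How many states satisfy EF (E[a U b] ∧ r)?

E[a U b]: least fixpoint, start Z0 = Sat(b) = {q0, q2, q6}, add states in Sat(a) with some successor in Z. Already a fixed point.
Sat(E[a U b]) = {q0, q2, q6}
Sat(E[a U b] ∧ r) = {q0}
EF (E[a U b] ∧ r): least fixpoint, start Z0 = {q0}, add states with some successor in Z. Z1 = {q0, q7}; Z2 = {q0, q6, q7}; fixed.
Sat(EF (E[a U b] ∧ r)) = {q0, q6, q7}
|Sat(EF (E[a U b] ∧ r))| = |{q0, q6, q7}| = 3.

3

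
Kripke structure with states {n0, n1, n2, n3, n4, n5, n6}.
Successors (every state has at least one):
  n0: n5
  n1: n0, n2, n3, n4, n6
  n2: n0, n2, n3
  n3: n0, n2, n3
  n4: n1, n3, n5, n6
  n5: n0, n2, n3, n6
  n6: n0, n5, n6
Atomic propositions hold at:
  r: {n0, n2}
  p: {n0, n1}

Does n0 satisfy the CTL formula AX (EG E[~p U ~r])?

Yes

Sat(~p) = {n2, n3, n4, n5, n6}
Sat(~r) = {n1, n3, n4, n5, n6}
E[~p U ~r]: least fixpoint, start Z0 = Sat(~r) = {n1, n3, n4, n5, n6}, add states in Sat(~p) with some successor in Z. Z1 = {n1, n2, n3, n4, n5, n6}; fixed.
Sat(E[~p U ~r]) = {n1, n2, n3, n4, n5, n6}
EG E[~p U ~r]: greatest fixpoint, start Z0 = {n1, n2, n3, n4, n5, n6}, keep only states in Sat with some successor in Z. Already a fixed point.
Sat(EG E[~p U ~r]) = {n1, n2, n3, n4, n5, n6}
Sat(AX (EG E[~p U ~r])) = {s : every successor in {n1, n2, n3, n4, n5, n6}} = {n0, n4}
n0 ∈ Sat(AX (EG E[~p U ~r])) = {n0, n4}, so the formula holds at n0.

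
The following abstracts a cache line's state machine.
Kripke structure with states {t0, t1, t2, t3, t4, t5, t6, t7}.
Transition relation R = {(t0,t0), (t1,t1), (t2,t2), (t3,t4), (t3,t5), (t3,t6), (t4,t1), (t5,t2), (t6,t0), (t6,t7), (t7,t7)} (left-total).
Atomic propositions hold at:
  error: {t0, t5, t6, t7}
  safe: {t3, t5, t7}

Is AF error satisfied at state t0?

Yes

AF error: least fixpoint, start Z0 = {t0, t5, t6, t7}, add states with every successor in Z. Already a fixed point.
Sat(AF error) = {t0, t5, t6, t7}
t0 ∈ Sat(AF error) = {t0, t5, t6, t7}, so the formula holds at t0.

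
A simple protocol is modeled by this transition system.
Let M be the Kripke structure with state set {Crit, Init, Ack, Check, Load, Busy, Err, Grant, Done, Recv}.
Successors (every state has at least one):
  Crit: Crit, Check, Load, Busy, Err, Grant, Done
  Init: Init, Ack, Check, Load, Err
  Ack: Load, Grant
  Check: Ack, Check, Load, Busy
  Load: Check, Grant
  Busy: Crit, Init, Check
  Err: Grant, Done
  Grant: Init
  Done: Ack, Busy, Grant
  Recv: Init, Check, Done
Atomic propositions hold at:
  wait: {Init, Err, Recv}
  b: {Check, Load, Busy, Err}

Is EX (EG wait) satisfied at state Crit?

EG wait: greatest fixpoint, start Z0 = {Init, Err, Recv}, keep only states in Sat with some successor in Z. Z1 = {Init, Recv}; fixed.
Sat(EG wait) = {Init, Recv}
Sat(EX (EG wait)) = {s : some successor in {Init, Recv}} = {Init, Busy, Grant, Recv}
Crit ∉ Sat(EX (EG wait)) = {Init, Busy, Grant, Recv}, so the formula does not hold at Crit.

No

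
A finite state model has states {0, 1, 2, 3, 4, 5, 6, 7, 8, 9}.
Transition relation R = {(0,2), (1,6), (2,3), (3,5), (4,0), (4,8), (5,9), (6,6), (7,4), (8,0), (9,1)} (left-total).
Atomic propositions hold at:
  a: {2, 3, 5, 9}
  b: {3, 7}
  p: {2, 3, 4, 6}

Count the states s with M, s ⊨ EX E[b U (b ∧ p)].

1

Sat(b ∧ p) = {3}
E[b U (b ∧ p)]: least fixpoint, start Z0 = Sat((b ∧ p)) = {3}, add states in Sat(b) with some successor in Z. Already a fixed point.
Sat(E[b U (b ∧ p)]) = {3}
Sat(EX E[b U (b ∧ p)]) = {s : some successor in {3}} = {2}
|Sat(EX E[b U (b ∧ p)])| = |{2}| = 1.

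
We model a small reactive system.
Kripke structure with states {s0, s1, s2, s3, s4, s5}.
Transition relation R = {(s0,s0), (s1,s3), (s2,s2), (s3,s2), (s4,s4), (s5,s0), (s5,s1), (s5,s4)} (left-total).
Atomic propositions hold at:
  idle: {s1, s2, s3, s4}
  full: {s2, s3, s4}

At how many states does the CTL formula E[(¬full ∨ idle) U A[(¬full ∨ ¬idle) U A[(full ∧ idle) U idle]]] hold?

5

Sat(¬full) = {s0, s1, s5}
Sat(¬full ∨ idle) = {s0, s1, s2, s3, s4, s5}
Sat(¬idle) = {s0, s5}
Sat(¬full ∨ ¬idle) = {s0, s1, s5}
Sat(full ∧ idle) = {s2, s3, s4}
A[(full ∧ idle) U idle]: least fixpoint, start Z0 = Sat(idle) = {s1, s2, s3, s4}, add states in Sat(full ∧ idle) with every successor in Z. Already a fixed point.
Sat(A[(full ∧ idle) U idle]) = {s1, s2, s3, s4}
A[(¬full ∨ ¬idle) U A[(full ∧ idle) U idle]]: least fixpoint, start Z0 = Sat(A[(full ∧ idle) U idle]) = {s1, s2, s3, s4}, add states in Sat(¬full ∨ ¬idle) with every successor in Z. Already a fixed point.
Sat(A[(¬full ∨ ¬idle) U A[(full ∧ idle) U idle]]) = {s1, s2, s3, s4}
E[(¬full ∨ idle) U A[(¬full ∨ ¬idle) U A[(full ∧ idle) U idle]]]: least fixpoint, start Z0 = Sat(A[(¬full ∨ ¬idle) U A[(full ∧ idle) U idle]]) = {s1, s2, s3, s4}, add states in Sat(¬full ∨ idle) with some successor in Z. Z1 = {s1, s2, s3, s4, s5}; fixed.
Sat(E[(¬full ∨ idle) U A[(¬full ∨ ¬idle) U A[(full ∧ idle) U idle]]]) = {s1, s2, s3, s4, s5}
|Sat(E[(¬full ∨ idle) U A[(¬full ∨ ¬idle) U A[(full ∧ idle) U idle]]])| = |{s1, s2, s3, s4, s5}| = 5.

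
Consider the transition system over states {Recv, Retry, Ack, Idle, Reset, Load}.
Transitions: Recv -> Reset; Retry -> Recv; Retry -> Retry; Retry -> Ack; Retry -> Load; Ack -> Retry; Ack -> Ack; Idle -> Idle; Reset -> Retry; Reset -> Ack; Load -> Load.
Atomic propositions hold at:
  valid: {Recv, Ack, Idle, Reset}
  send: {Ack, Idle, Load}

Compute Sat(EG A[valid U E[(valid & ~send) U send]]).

Sat(~send) = {Recv, Retry, Reset}
Sat(valid & ~send) = {Recv, Reset}
E[(valid & ~send) U send]: least fixpoint, start Z0 = Sat(send) = {Ack, Idle, Load}, add states in Sat(valid & ~send) with some successor in Z. Z1 = {Ack, Idle, Reset, Load}; Z2 = {Recv, Ack, Idle, Reset, Load}; fixed.
Sat(E[(valid & ~send) U send]) = {Recv, Ack, Idle, Reset, Load}
A[valid U E[(valid & ~send) U send]]: least fixpoint, start Z0 = Sat(E[(valid & ~send) U send]) = {Recv, Ack, Idle, Reset, Load}, add states in Sat(valid) with every successor in Z. Already a fixed point.
Sat(A[valid U E[(valid & ~send) U send]]) = {Recv, Ack, Idle, Reset, Load}
EG A[valid U E[(valid & ~send) U send]]: greatest fixpoint, start Z0 = {Recv, Ack, Idle, Reset, Load}, keep only states in Sat with some successor in Z. Already a fixed point.
Sat(EG A[valid U E[(valid & ~send) U send]]) = {Recv, Ack, Idle, Reset, Load}

{Recv, Ack, Idle, Reset, Load}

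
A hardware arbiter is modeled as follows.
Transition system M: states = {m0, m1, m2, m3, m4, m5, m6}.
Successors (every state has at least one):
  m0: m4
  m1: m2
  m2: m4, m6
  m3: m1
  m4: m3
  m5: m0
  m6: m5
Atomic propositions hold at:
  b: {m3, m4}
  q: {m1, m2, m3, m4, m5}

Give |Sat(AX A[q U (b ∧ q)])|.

2

Sat(b ∧ q) = {m3, m4}
A[q U (b ∧ q)]: least fixpoint, start Z0 = Sat((b ∧ q)) = {m3, m4}, add states in Sat(q) with every successor in Z. Already a fixed point.
Sat(A[q U (b ∧ q)]) = {m3, m4}
Sat(AX A[q U (b ∧ q)]) = {s : every successor in {m3, m4}} = {m0, m4}
|Sat(AX A[q U (b ∧ q)])| = |{m0, m4}| = 2.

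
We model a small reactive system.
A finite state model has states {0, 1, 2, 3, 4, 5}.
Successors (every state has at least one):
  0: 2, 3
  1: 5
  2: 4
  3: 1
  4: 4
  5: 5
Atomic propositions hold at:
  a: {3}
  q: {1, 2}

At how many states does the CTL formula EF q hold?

EF q: least fixpoint, start Z0 = {1, 2}, add states with some successor in Z. Z1 = {0, 1, 2, 3}; fixed.
Sat(EF q) = {0, 1, 2, 3}
|Sat(EF q)| = |{0, 1, 2, 3}| = 4.

4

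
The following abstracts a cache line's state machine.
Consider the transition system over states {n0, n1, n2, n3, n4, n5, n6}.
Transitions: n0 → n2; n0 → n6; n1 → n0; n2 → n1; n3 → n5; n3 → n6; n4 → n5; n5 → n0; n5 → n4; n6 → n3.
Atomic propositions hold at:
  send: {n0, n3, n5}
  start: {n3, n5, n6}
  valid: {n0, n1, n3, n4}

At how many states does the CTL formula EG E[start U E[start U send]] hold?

4

E[start U send]: least fixpoint, start Z0 = Sat(send) = {n0, n3, n5}, add states in Sat(start) with some successor in Z. Z1 = {n0, n3, n5, n6}; fixed.
Sat(E[start U send]) = {n0, n3, n5, n6}
E[start U E[start U send]]: least fixpoint, start Z0 = Sat(E[start U send]) = {n0, n3, n5, n6}, add states in Sat(start) with some successor in Z. Already a fixed point.
Sat(E[start U E[start U send]]) = {n0, n3, n5, n6}
EG E[start U E[start U send]]: greatest fixpoint, start Z0 = {n0, n3, n5, n6}, keep only states in Sat with some successor in Z. Already a fixed point.
Sat(EG E[start U E[start U send]]) = {n0, n3, n5, n6}
|Sat(EG E[start U E[start U send]])| = |{n0, n3, n5, n6}| = 4.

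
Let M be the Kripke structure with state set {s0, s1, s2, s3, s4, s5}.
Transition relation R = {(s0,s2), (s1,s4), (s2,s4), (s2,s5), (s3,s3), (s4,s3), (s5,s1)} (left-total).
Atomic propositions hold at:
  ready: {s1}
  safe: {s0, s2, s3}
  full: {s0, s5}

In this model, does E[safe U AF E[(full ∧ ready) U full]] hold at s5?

Yes

Sat(full ∧ ready) = ∅
E[(full ∧ ready) U full]: least fixpoint, start Z0 = Sat(full) = {s0, s5}, add states in Sat(full ∧ ready) with some successor in Z. Already a fixed point.
Sat(E[(full ∧ ready) U full]) = {s0, s5}
AF E[(full ∧ ready) U full]: least fixpoint, start Z0 = {s0, s5}, add states with every successor in Z. Already a fixed point.
Sat(AF E[(full ∧ ready) U full]) = {s0, s5}
E[safe U AF E[(full ∧ ready) U full]]: least fixpoint, start Z0 = Sat(AF E[(full ∧ ready) U full]) = {s0, s5}, add states in Sat(safe) with some successor in Z. Z1 = {s0, s2, s5}; fixed.
Sat(E[safe U AF E[(full ∧ ready) U full]]) = {s0, s2, s5}
s5 ∈ Sat(E[safe U AF E[(full ∧ ready) U full]]) = {s0, s2, s5}, so the formula holds at s5.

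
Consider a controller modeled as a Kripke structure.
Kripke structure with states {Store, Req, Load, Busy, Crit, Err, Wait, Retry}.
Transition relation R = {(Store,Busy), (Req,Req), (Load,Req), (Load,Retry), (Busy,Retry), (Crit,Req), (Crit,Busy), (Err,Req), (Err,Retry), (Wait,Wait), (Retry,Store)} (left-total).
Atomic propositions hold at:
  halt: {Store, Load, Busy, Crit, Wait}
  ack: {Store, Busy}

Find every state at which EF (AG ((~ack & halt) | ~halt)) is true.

{Req, Load, Crit, Err, Wait}

Sat(~ack) = {Req, Load, Crit, Err, Wait, Retry}
Sat(~ack & halt) = {Load, Crit, Wait}
Sat(~halt) = {Req, Err, Retry}
Sat((~ack & halt) | ~halt) = {Req, Load, Crit, Err, Wait, Retry}
AG ((~ack & halt) | ~halt): greatest fixpoint, start Z0 = {Req, Load, Crit, Err, Wait, Retry}, keep only states in Sat with every successor in Z. Z1 = {Req, Load, Err, Wait}; Z2 = {Req, Wait}; fixed.
Sat(AG ((~ack & halt) | ~halt)) = {Req, Wait}
EF (AG ((~ack & halt) | ~halt)): least fixpoint, start Z0 = {Req, Wait}, add states with some successor in Z. Z1 = {Req, Load, Crit, Err, Wait}; fixed.
Sat(EF (AG ((~ack & halt) | ~halt))) = {Req, Load, Crit, Err, Wait}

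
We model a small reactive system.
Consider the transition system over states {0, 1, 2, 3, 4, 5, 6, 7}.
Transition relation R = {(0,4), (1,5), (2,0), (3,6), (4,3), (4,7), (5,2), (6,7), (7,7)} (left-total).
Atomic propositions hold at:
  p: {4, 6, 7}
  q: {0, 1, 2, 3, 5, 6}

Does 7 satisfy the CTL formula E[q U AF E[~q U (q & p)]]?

No

Sat(~q) = {4, 7}
Sat(q & p) = {6}
E[~q U (q & p)]: least fixpoint, start Z0 = Sat((q & p)) = {6}, add states in Sat(~q) with some successor in Z. Already a fixed point.
Sat(E[~q U (q & p)]) = {6}
AF E[~q U (q & p)]: least fixpoint, start Z0 = {6}, add states with every successor in Z. Z1 = {3, 6}; fixed.
Sat(AF E[~q U (q & p)]) = {3, 6}
E[q U AF E[~q U (q & p)]]: least fixpoint, start Z0 = Sat(AF E[~q U (q & p)]) = {3, 6}, add states in Sat(q) with some successor in Z. Already a fixed point.
Sat(E[q U AF E[~q U (q & p)]]) = {3, 6}
7 ∉ Sat(E[q U AF E[~q U (q & p)]]) = {3, 6}, so the formula does not hold at 7.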